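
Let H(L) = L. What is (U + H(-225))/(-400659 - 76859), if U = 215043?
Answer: -107409/238759 ≈ -0.44986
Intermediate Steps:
(U + H(-225))/(-400659 - 76859) = (215043 - 225)/(-400659 - 76859) = 214818/(-477518) = 214818*(-1/477518) = -107409/238759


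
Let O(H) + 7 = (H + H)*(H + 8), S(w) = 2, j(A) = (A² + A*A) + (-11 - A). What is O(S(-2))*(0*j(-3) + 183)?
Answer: 6039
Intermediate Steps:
j(A) = -11 - A + 2*A² (j(A) = (A² + A²) + (-11 - A) = 2*A² + (-11 - A) = -11 - A + 2*A²)
O(H) = -7 + 2*H*(8 + H) (O(H) = -7 + (H + H)*(H + 8) = -7 + (2*H)*(8 + H) = -7 + 2*H*(8 + H))
O(S(-2))*(0*j(-3) + 183) = (-7 + 2*2² + 16*2)*(0*(-11 - 1*(-3) + 2*(-3)²) + 183) = (-7 + 2*4 + 32)*(0*(-11 + 3 + 2*9) + 183) = (-7 + 8 + 32)*(0*(-11 + 3 + 18) + 183) = 33*(0*10 + 183) = 33*(0 + 183) = 33*183 = 6039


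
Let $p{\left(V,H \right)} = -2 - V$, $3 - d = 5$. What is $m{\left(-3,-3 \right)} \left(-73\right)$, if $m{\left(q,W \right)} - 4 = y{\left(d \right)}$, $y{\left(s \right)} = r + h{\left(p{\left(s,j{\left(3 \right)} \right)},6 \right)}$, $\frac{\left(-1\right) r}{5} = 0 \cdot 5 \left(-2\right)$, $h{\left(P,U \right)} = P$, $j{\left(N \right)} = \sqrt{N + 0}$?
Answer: $-292$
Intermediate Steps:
$d = -2$ ($d = 3 - 5 = -2$)
$j{\left(N \right)} = \sqrt{N}$
$r = 0$ ($r = - 5 \cdot 0 \cdot 5 \left(-2\right) = - 5 \cdot 0 \left(-2\right) = \left(-5\right) 0 = 0$)
$y{\left(s \right)} = -2 - s$ ($y{\left(s \right)} = 0 - \left(2 + s\right) = -2 - s$)
$m{\left(q,W \right)} = 4$ ($m{\left(q,W \right)} = 4 - 0 = 4 + \left(-2 + 2\right) = 4 + 0 = 4$)
$m{\left(-3,-3 \right)} \left(-73\right) = 4 \left(-73\right) = -292$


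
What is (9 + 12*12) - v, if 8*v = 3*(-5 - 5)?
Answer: 627/4 ≈ 156.75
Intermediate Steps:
v = -15/4 (v = (3*(-5 - 5))/8 = (3*(-10))/8 = (1/8)*(-30) = -15/4 ≈ -3.7500)
(9 + 12*12) - v = (9 + 12*12) - 1*(-15/4) = (9 + 144) + 15/4 = 153 + 15/4 = 627/4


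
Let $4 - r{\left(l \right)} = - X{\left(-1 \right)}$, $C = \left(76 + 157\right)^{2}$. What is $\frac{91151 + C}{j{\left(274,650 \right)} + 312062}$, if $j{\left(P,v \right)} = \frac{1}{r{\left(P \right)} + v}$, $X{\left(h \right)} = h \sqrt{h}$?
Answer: $\frac{3882498201765504}{8330446643123449} - \frac{29088 i}{8330446643123449} \approx 0.46606 - 3.4918 \cdot 10^{-12} i$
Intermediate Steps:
$X{\left(h \right)} = h^{\frac{3}{2}}$
$C = 54289$ ($C = 233^{2} = 54289$)
$r{\left(l \right)} = 4 - i$ ($r{\left(l \right)} = 4 - - \left(-1\right)^{\frac{3}{2}} = 4 - - \left(-1\right) i = 4 - i$)
$j{\left(P,v \right)} = \frac{1}{4 + v - i}$ ($j{\left(P,v \right)} = \frac{1}{\left(4 - i\right) + v} = \frac{1}{4 + v - i}$)
$\frac{91151 + C}{j{\left(274,650 \right)} + 312062} = \frac{91151 + 54289}{\frac{1}{4 + 650 - i} + 312062} = \frac{145440}{\frac{1}{654 - i} + 312062} = \frac{145440}{\frac{654 + i}{427717} + 312062} = \frac{145440}{312062 + \frac{654 + i}{427717}}$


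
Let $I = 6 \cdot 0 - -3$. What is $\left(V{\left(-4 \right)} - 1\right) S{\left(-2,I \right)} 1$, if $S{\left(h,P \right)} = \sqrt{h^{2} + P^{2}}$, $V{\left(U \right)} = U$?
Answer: $- 5 \sqrt{13} \approx -18.028$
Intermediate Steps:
$I = 3$ ($I = 0 + 3 = 3$)
$S{\left(h,P \right)} = \sqrt{P^{2} + h^{2}}$
$\left(V{\left(-4 \right)} - 1\right) S{\left(-2,I \right)} 1 = \left(-4 - 1\right) \sqrt{3^{2} + \left(-2\right)^{2}} \cdot 1 = - 5 \sqrt{9 + 4} \cdot 1 = - 5 \sqrt{13} \cdot 1 = - 5 \sqrt{13}$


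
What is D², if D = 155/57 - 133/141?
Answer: 2515396/797449 ≈ 3.1543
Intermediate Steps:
D = 1586/893 (D = 155*(1/57) - 133*1/141 = 155/57 - 133/141 = 1586/893 ≈ 1.7760)
D² = (1586/893)² = 2515396/797449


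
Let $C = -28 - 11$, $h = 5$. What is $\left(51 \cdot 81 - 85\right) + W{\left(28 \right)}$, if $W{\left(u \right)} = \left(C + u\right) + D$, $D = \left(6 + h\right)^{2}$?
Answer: $4156$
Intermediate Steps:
$C = -39$ ($C = -28 - 11 = -39$)
$D = 121$ ($D = \left(6 + 5\right)^{2} = 11^{2} = 121$)
$W{\left(u \right)} = 82 + u$ ($W{\left(u \right)} = \left(-39 + u\right) + 121 = 82 + u$)
$\left(51 \cdot 81 - 85\right) + W{\left(28 \right)} = \left(51 \cdot 81 - 85\right) + \left(82 + 28\right) = \left(4131 - 85\right) + 110 = 4046 + 110 = 4156$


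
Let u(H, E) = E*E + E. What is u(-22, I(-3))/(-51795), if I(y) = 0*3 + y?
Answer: -2/17265 ≈ -0.00011584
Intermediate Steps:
I(y) = y (I(y) = 0 + y = y)
u(H, E) = E + E**2 (u(H, E) = E**2 + E = E + E**2)
u(-22, I(-3))/(-51795) = -3*(1 - 3)/(-51795) = -3*(-2)*(-1/51795) = 6*(-1/51795) = -2/17265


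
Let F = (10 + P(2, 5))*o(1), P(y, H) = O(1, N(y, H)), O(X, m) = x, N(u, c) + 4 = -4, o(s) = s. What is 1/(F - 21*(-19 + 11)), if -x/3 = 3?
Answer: 1/169 ≈ 0.0059172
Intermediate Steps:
x = -9 (x = -3*3 = -9)
N(u, c) = -8 (N(u, c) = -4 - 4 = -8)
O(X, m) = -9
P(y, H) = -9
F = 1 (F = (10 - 9)*1 = 1*1 = 1)
1/(F - 21*(-19 + 11)) = 1/(1 - 21*(-19 + 11)) = 1/(1 - 21*(-8)) = 1/(1 + 168) = 1/169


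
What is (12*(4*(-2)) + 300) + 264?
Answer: 468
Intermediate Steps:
(12*(4*(-2)) + 300) + 264 = (12*(-8) + 300) + 264 = (-96 + 300) + 264 = 204 + 264 = 468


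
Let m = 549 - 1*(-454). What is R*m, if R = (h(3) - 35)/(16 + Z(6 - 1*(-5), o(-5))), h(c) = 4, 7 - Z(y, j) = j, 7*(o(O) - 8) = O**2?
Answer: -217651/80 ≈ -2720.6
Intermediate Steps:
o(O) = 8 + O**2/7
Z(y, j) = 7 - j
R = -217/80 (R = (4 - 35)/(16 + (7 - (8 + (1/7)*(-5)**2))) = -31/(16 + (7 - (8 + (1/7)*25))) = -31/(16 + (7 - (8 + 25/7))) = -31/(16 + (7 - 1*81/7)) = -31/(16 + (7 - 81/7)) = -31/(16 - 32/7) = -31/80/7 = -31*7/80 = -217/80 ≈ -2.7125)
m = 1003 (m = 549 + 454 = 1003)
R*m = -217/80*1003 = -217651/80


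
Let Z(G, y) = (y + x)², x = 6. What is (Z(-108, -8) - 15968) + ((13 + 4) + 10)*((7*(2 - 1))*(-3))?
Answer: -16531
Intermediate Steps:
Z(G, y) = (6 + y)² (Z(G, y) = (y + 6)² = (6 + y)²)
(Z(-108, -8) - 15968) + ((13 + 4) + 10)*((7*(2 - 1))*(-3)) = ((6 - 8)² - 15968) + ((13 + 4) + 10)*((7*(2 - 1))*(-3)) = ((-2)² - 15968) + (17 + 10)*((7*1)*(-3)) = (4 - 15968) + 27*(7*(-3)) = -15964 + 27*(-21) = -15964 - 567 = -16531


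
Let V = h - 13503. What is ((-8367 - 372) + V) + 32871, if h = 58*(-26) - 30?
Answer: 9091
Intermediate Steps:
h = -1538 (h = -1508 - 30 = -1538)
V = -15041 (V = -1538 - 13503 = -15041)
((-8367 - 372) + V) + 32871 = ((-8367 - 372) - 15041) + 32871 = (-8739 - 15041) + 32871 = -23780 + 32871 = 9091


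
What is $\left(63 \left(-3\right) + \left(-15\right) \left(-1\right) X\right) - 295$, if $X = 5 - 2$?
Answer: $-439$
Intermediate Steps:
$X = 3$
$\left(63 \left(-3\right) + \left(-15\right) \left(-1\right) X\right) - 295 = \left(63 \left(-3\right) + \left(-15\right) \left(-1\right) 3\right) - 295 = \left(-189 + 15 \cdot 3\right) - 295 = \left(-189 + 45\right) - 295 = -144 - 295 = -439$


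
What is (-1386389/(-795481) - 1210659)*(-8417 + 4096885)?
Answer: -3937418918439656120/795481 ≈ -4.9497e+12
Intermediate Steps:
(-1386389/(-795481) - 1210659)*(-8417 + 4096885) = (-1386389*(-1/795481) - 1210659)*4088468 = (1386389/795481 - 1210659)*4088468 = -963054845590/795481*4088468 = -3937418918439656120/795481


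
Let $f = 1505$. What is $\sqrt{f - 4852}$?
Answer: $i \sqrt{3347} \approx 57.853 i$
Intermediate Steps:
$\sqrt{f - 4852} = \sqrt{1505 - 4852} = \sqrt{-3347} = i \sqrt{3347}$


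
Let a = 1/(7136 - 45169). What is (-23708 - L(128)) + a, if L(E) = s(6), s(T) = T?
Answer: -901914563/38033 ≈ -23714.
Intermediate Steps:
L(E) = 6
a = -1/38033 (a = 1/(-38033) = -1/38033 ≈ -2.6293e-5)
(-23708 - L(128)) + a = (-23708 - 1*6) - 1/38033 = (-23708 - 6) - 1/38033 = -23714 - 1/38033 = -901914563/38033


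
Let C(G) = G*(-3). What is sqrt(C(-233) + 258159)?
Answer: 3*sqrt(28762) ≈ 508.78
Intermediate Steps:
C(G) = -3*G
sqrt(C(-233) + 258159) = sqrt(-3*(-233) + 258159) = sqrt(699 + 258159) = sqrt(258858) = 3*sqrt(28762)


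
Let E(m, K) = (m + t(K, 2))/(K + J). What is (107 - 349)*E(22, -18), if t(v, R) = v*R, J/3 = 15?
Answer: 3388/27 ≈ 125.48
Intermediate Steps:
J = 45 (J = 3*15 = 45)
t(v, R) = R*v
E(m, K) = (m + 2*K)/(45 + K) (E(m, K) = (m + 2*K)/(K + 45) = (m + 2*K)/(45 + K))
(107 - 349)*E(22, -18) = (107 - 349)*((22 + 2*(-18))/(45 - 18)) = -242*(22 - 36)/27 = -242*(-14)/27 = -242*(-14/27) = 3388/27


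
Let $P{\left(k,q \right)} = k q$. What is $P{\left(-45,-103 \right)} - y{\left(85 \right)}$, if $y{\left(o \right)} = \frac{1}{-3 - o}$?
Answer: $\frac{407881}{88} \approx 4635.0$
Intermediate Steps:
$P{\left(-45,-103 \right)} - y{\left(85 \right)} = \left(-45\right) \left(-103\right) - - \frac{1}{3 + 85} = 4635 - - \frac{1}{88} = 4635 + \frac{1}{88} = \frac{407881}{88}$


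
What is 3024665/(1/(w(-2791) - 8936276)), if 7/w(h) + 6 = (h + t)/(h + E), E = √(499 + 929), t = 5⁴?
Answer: -159566392813674809515/5903472 - 7643328455*√357/17710416 ≈ -2.7029e+13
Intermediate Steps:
t = 625
E = 2*√357 (E = √1428 = 2*√357 ≈ 37.789)
w(h) = 7/(-6 + (625 + h)/(h + 2*√357)) (w(h) = 7/(-6 + (h + 625)/(h + 2*√357)) = 7/(-6 + (625 + h)/(h + 2*√357)))
3024665/(1/(w(-2791) - 8936276)) = 3024665/(1/(7*(-1*(-2791) - 2*√357)/(-625 + 5*(-2791) + 12*√357) - 8936276)) = 3024665/(1/(7*(2791 - 2*√357)/(-625 - 13955 + 12*√357) - 8936276)) = 3024665/(1/(7*(2791 - 2*√357)/(-14580 + 12*√357) - 8936276)) = 3024665/(1/(-8936276 + 7*(2791 - 2*√357)/(-14580 + 12*√357))) = 3024665*(-8936276 + 7*(2791 - 2*√357)/(-14580 + 12*√357)) = -27029241247540 + 21172655*(2791 - 2*√357)/(-14580 + 12*√357)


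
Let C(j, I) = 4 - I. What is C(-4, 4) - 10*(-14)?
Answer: 140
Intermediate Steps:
C(-4, 4) - 10*(-14) = (4 - 1*4) - 10*(-14) = (4 - 4) + 140 = 0 + 140 = 140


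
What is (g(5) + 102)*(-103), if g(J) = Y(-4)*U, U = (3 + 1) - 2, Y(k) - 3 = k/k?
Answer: -11330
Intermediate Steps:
Y(k) = 4 (Y(k) = 3 + k/k = 3 + 1 = 4)
U = 2 (U = 4 - 2 = 2)
g(J) = 8 (g(J) = 4*2 = 8)
(g(5) + 102)*(-103) = (8 + 102)*(-103) = 110*(-103) = -11330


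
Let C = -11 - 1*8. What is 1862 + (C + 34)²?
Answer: 2087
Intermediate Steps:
C = -19 (C = -11 - 8 = -19)
1862 + (C + 34)² = 1862 + (-19 + 34)² = 1862 + 15² = 1862 + 225 = 2087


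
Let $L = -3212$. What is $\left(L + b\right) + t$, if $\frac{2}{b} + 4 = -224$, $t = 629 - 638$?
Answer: $- \frac{367195}{114} \approx -3221.0$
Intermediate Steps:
$t = -9$ ($t = 629 - 638 = -9$)
$b = - \frac{1}{114}$ ($b = \frac{2}{-4 - 224} = \frac{2}{-228} = 2 \left(- \frac{1}{228}\right) = - \frac{1}{114} \approx -0.0087719$)
$\left(L + b\right) + t = \left(-3212 - \frac{1}{114}\right) - 9 = - \frac{366169}{114} - 9 = - \frac{367195}{114}$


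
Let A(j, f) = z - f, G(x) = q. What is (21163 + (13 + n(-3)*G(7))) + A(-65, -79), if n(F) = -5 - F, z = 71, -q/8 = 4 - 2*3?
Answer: 21294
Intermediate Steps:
q = 16 (q = -8*(4 - 2*3) = -8*(4 - 6) = -8*(-2) = 16)
G(x) = 16
A(j, f) = 71 - f
(21163 + (13 + n(-3)*G(7))) + A(-65, -79) = (21163 + (13 + (-5 - 1*(-3))*16)) + (71 - 1*(-79)) = (21163 + (13 + (-5 + 3)*16)) + (71 + 79) = (21163 + (13 - 2*16)) + 150 = (21163 + (13 - 32)) + 150 = (21163 - 19) + 150 = 21144 + 150 = 21294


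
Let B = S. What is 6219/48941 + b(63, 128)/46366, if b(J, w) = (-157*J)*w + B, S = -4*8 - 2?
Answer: -30837484504/1134599203 ≈ -27.179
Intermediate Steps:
S = -34 (S = -32 - 2 = -34)
B = -34
b(J, w) = -34 - 157*J*w (b(J, w) = (-157*J)*w - 34 = -157*J*w - 34 = -34 - 157*J*w)
6219/48941 + b(63, 128)/46366 = 6219/48941 + (-34 - 157*63*128)/46366 = 6219*(1/48941) + (-34 - 1266048)*(1/46366) = 6219/48941 - 1266082*1/46366 = 6219/48941 - 633041/23183 = -30837484504/1134599203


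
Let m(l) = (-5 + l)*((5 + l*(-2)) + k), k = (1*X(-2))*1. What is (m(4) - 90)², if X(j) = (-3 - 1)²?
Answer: 10609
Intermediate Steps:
X(j) = 16 (X(j) = (-4)² = 16)
k = 16 (k = (1*16)*1 = 16*1 = 16)
m(l) = (-5 + l)*(21 - 2*l) (m(l) = (-5 + l)*((5 + l*(-2)) + 16) = (-5 + l)*((5 - 2*l) + 16) = (-5 + l)*(21 - 2*l))
(m(4) - 90)² = ((-105 - 2*4² + 31*4) - 90)² = ((-105 - 2*16 + 124) - 90)² = ((-105 - 32 + 124) - 90)² = (-13 - 90)² = (-103)² = 10609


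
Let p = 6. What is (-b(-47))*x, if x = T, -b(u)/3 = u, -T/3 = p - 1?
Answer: 2115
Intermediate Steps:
T = -15 (T = -3*(6 - 1) = -3*5 = -15)
b(u) = -3*u
x = -15
(-b(-47))*x = -(-3)*(-47)*(-15) = -1*141*(-15) = -141*(-15) = 2115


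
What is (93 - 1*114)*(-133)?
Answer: 2793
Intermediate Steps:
(93 - 1*114)*(-133) = (93 - 114)*(-133) = -21*(-133) = 2793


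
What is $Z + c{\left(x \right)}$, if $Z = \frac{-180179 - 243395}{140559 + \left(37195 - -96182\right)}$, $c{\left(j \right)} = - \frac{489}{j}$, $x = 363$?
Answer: $- \frac{47952011}{16573128} \approx -2.8934$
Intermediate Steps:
$Z = - \frac{211787}{136968}$ ($Z = - \frac{423574}{140559 + \left(37195 + 96182\right)} = - \frac{423574}{140559 + 133377} = - \frac{423574}{273936} = \left(-423574\right) \frac{1}{273936} = - \frac{211787}{136968} \approx -1.5463$)
$Z + c{\left(x \right)} = - \frac{211787}{136968} - \frac{489}{363} = - \frac{211787}{136968} - \frac{163}{121} = - \frac{47952011}{16573128}$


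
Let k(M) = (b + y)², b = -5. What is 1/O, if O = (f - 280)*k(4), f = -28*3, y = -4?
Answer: -1/29484 ≈ -3.3917e-5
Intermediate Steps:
f = -84
k(M) = 81 (k(M) = (-5 - 4)² = (-9)² = 81)
O = -29484 (O = (-84 - 280)*81 = -364*81 = -29484)
1/O = 1/(-29484) = -1/29484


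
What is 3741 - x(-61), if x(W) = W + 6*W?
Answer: 4168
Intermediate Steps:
x(W) = 7*W
3741 - x(-61) = 3741 - 7*(-61) = 3741 - 1*(-427) = 3741 + 427 = 4168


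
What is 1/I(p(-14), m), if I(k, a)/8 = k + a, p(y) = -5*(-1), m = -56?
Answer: -1/408 ≈ -0.0024510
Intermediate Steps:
p(y) = 5
I(k, a) = 8*a + 8*k (I(k, a) = 8*(k + a) = 8*(a + k) = 8*a + 8*k)
1/I(p(-14), m) = 1/(8*(-56) + 8*5) = 1/(-448 + 40) = 1/(-408) = -1/408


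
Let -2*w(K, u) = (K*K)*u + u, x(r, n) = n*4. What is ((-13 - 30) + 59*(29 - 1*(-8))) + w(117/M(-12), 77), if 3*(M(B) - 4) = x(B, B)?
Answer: -49869/32 ≈ -1558.4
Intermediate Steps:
x(r, n) = 4*n
M(B) = 4 + 4*B/3 (M(B) = 4 + (4*B)/3 = 4 + 4*B/3)
w(K, u) = -u/2 - u*K**2/2 (w(K, u) = -((K*K)*u + u)/2 = -(K**2*u + u)/2 = -(u*K**2 + u)/2 = -(u + u*K**2)/2 = -u/2 - u*K**2/2)
((-13 - 30) + 59*(29 - 1*(-8))) + w(117/M(-12), 77) = ((-13 - 30) + 59*(29 - 1*(-8))) - 1/2*77*(1 + (117/(4 + (4/3)*(-12)))**2) = (-43 + 59*(29 + 8)) - 1/2*77*(1 + (117/(4 - 16))**2) = (-43 + 59*37) - 1/2*77*(1 + (117/(-12))**2) = (-43 + 2183) - 1/2*77*(1 + (117*(-1/12))**2) = 2140 - 1/2*77*(1 + (-39/4)**2) = 2140 - 1/2*77*(1 + 1521/16) = 2140 - 1/2*77*1537/16 = 2140 - 118349/32 = -49869/32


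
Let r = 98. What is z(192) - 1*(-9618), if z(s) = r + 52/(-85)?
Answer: 825808/85 ≈ 9715.4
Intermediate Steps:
z(s) = 8278/85 (z(s) = 98 + 52/(-85) = 98 + 52*(-1/85) = 98 - 52/85 = 8278/85)
z(192) - 1*(-9618) = 8278/85 - 1*(-9618) = 8278/85 + 9618 = 825808/85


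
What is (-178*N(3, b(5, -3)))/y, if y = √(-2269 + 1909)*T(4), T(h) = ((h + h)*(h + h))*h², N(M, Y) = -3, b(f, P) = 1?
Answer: -89*I*√10/10240 ≈ -0.027485*I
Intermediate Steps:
T(h) = 4*h⁴ (T(h) = ((2*h)*(2*h))*h² = (4*h²)*h² = 4*h⁴)
y = 6144*I*√10 (y = √(-2269 + 1909)*(4*4⁴) = √(-360)*(4*256) = (6*I*√10)*1024 = 6144*I*√10 ≈ 19429.0*I)
(-178*N(3, b(5, -3)))/y = (-178*(-3))/((6144*I*√10)) = 534*(-I*√10/61440) = -89*I*√10/10240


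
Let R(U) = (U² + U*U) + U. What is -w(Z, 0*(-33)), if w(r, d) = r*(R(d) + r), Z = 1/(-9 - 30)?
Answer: -1/1521 ≈ -0.00065746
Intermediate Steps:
Z = -1/39 (Z = 1/(-39) = -1/39 ≈ -0.025641)
R(U) = U + 2*U² (R(U) = (U² + U²) + U = 2*U² + U = U + 2*U²)
w(r, d) = r*(r + d*(1 + 2*d)) (w(r, d) = r*(d*(1 + 2*d) + r) = r*(r + d*(1 + 2*d)))
-w(Z, 0*(-33)) = -(-1)*(-1/39 + (0*(-33))*(1 + 2*(0*(-33))))/39 = -(-1)*(-1/39 + 0*(1 + 2*0))/39 = -(-1)*(-1/39 + 0*(1 + 0))/39 = -(-1)*(-1/39 + 0*1)/39 = -(-1)*(-1/39 + 0)/39 = -(-1)*(-1)/(39*39) = -1*1/1521 = -1/1521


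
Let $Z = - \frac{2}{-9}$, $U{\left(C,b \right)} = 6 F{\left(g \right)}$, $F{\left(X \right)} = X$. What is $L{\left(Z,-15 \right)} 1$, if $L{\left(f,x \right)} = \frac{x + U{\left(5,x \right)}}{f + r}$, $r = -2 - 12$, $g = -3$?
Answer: $\frac{297}{124} \approx 2.3952$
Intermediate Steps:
$U{\left(C,b \right)} = -18$ ($U{\left(C,b \right)} = 6 \left(-3\right) = -18$)
$Z = \frac{2}{9}$ ($Z = \left(-2\right) \left(- \frac{1}{9}\right) = \frac{2}{9} \approx 0.22222$)
$r = -14$ ($r = -2 - 12 = -14$)
$L{\left(f,x \right)} = \frac{-18 + x}{-14 + f}$ ($L{\left(f,x \right)} = \frac{x - 18}{f - 14} = \frac{-18 + x}{-14 + f}$)
$L{\left(Z,-15 \right)} 1 = \frac{-18 - 15}{-14 + \frac{2}{9}} \cdot 1 = \frac{1}{- \frac{124}{9}} \left(-33\right) 1 = \left(- \frac{9}{124}\right) \left(-33\right) 1 = \frac{297}{124} \cdot 1 = \frac{297}{124}$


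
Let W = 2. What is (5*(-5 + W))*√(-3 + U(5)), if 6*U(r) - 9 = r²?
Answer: -10*√6 ≈ -24.495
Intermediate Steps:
U(r) = 3/2 + r²/6
(5*(-5 + W))*√(-3 + U(5)) = (5*(-5 + 2))*√(-3 + (3/2 + (⅙)*5²)) = (5*(-3))*√(-3 + (3/2 + (⅙)*25)) = -15*√(-3 + (3/2 + 25/6)) = -15*√(-3 + 17/3) = -10*√6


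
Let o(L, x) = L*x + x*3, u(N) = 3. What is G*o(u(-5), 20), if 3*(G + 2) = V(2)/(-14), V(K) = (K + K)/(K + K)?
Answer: -1700/7 ≈ -242.86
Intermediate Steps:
V(K) = 1 (V(K) = (2*K)/((2*K)) = (2*K)*(1/(2*K)) = 1)
o(L, x) = 3*x + L*x (o(L, x) = L*x + 3*x = 3*x + L*x)
G = -85/42 (G = -2 + (1/(-14))/3 = -2 + (1*(-1/14))/3 = -2 + (⅓)*(-1/14) = -2 - 1/42 = -85/42 ≈ -2.0238)
G*o(u(-5), 20) = -850*(3 + 3)/21 = -850*6/21 = -85/42*120 = -1700/7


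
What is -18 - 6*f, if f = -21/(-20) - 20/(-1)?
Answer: -1443/10 ≈ -144.30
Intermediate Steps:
f = 421/20 (f = -21*(-1/20) - 20*(-1) = 21/20 + 20 = 421/20 ≈ 21.050)
-18 - 6*f = -18 - 6*421/20 = -18 - 1263/10 = -1443/10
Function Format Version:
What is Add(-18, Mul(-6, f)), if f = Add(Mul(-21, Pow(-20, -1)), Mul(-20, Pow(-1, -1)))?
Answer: Rational(-1443, 10) ≈ -144.30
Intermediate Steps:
f = Rational(421, 20) (f = Add(Mul(-21, Rational(-1, 20)), Mul(-20, -1)) = Add(Rational(21, 20), 20) = Rational(421, 20) ≈ 21.050)
Add(-18, Mul(-6, f)) = Add(-18, Mul(-6, Rational(421, 20))) = Add(-18, Rational(-1263, 10)) = Rational(-1443, 10)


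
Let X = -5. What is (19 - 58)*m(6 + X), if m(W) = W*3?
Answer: -117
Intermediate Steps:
m(W) = 3*W
(19 - 58)*m(6 + X) = (19 - 58)*(3*(6 - 5)) = -117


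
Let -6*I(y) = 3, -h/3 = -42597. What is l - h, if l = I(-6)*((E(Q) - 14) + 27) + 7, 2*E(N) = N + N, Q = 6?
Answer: -255587/2 ≈ -1.2779e+5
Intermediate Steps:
h = 127791 (h = -3*(-42597) = 127791)
E(N) = N (E(N) = (N + N)/2 = (2*N)/2 = N)
I(y) = -1/2 (I(y) = -1/6*3 = -1/2)
l = -5/2 (l = -((6 - 14) + 27)/2 + 7 = -(-8 + 27)/2 + 7 = -1/2*19 + 7 = -19/2 + 7 = -5/2 ≈ -2.5000)
l - h = -5/2 - 1*127791 = -5/2 - 127791 = -255587/2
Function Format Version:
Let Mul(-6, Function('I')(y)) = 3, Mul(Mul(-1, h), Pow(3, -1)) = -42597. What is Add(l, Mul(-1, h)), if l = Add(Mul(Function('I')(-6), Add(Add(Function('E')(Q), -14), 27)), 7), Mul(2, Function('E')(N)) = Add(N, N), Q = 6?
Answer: Rational(-255587, 2) ≈ -1.2779e+5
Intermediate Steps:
h = 127791 (h = Mul(-3, -42597) = 127791)
Function('E')(N) = N (Function('E')(N) = Mul(Rational(1, 2), Add(N, N)) = Mul(Rational(1, 2), Mul(2, N)) = N)
Function('I')(y) = Rational(-1, 2) (Function('I')(y) = Mul(Rational(-1, 6), 3) = Rational(-1, 2))
l = Rational(-5, 2) (l = Add(Mul(Rational(-1, 2), Add(Add(6, -14), 27)), 7) = Add(Mul(Rational(-1, 2), Add(-8, 27)), 7) = Add(Mul(Rational(-1, 2), 19), 7) = Add(Rational(-19, 2), 7) = Rational(-5, 2) ≈ -2.5000)
Add(l, Mul(-1, h)) = Add(Rational(-5, 2), Mul(-1, 127791)) = Add(Rational(-5, 2), -127791) = Rational(-255587, 2)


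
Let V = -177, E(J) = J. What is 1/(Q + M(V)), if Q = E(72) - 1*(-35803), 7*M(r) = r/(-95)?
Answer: 665/23857052 ≈ 2.7874e-5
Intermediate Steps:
M(r) = -r/665 (M(r) = (r/(-95))/7 = (r*(-1/95))/7 = (-r/95)/7 = -r/665)
Q = 35875 (Q = 72 - 1*(-35803) = 72 + 35803 = 35875)
1/(Q + M(V)) = 1/(35875 - 1/665*(-177)) = 1/(35875 + 177/665) = 1/(23857052/665) = 665/23857052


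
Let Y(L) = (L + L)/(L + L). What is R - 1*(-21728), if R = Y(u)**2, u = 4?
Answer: 21729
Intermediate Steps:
Y(L) = 1 (Y(L) = (2*L)/((2*L)) = (2*L)*(1/(2*L)) = 1)
R = 1 (R = 1**2 = 1)
R - 1*(-21728) = 1 - 1*(-21728) = 1 + 21728 = 21729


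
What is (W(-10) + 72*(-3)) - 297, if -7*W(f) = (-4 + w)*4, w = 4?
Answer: -513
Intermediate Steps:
W(f) = 0 (W(f) = -(-4 + 4)*4/7 = -0*4 = -1/7*0 = 0)
(W(-10) + 72*(-3)) - 297 = (0 + 72*(-3)) - 297 = (0 - 216) - 297 = -216 - 297 = -513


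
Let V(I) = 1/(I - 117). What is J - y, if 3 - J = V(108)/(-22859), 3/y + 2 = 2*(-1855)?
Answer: 2291633897/763673472 ≈ 3.0008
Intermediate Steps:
V(I) = 1/(-117 + I)
y = -3/3712 (y = 3/(-2 + 2*(-1855)) = 3/(-2 - 3710) = 3/(-3712) = 3*(-1/3712) = -3/3712 ≈ -0.00080819)
J = 617192/205731 (J = 3 - 1/((-117 + 108)*(-22859)) = 3 - (-1)/((-9)*22859) = 3 - (-1)*(-1)/(9*22859) = 3 - 1*1/205731 = 3 - 1/205731 = 617192/205731 ≈ 3.0000)
J - y = 617192/205731 - 1*(-3/3712) = 617192/205731 + 3/3712 = 2291633897/763673472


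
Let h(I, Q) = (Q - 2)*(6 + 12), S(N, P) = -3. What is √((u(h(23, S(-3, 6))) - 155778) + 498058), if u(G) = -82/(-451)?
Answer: √41415902/11 ≈ 585.05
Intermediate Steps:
h(I, Q) = -36 + 18*Q (h(I, Q) = (-2 + Q)*18 = -36 + 18*Q)
u(G) = 2/11 (u(G) = -82*(-1/451) = 2/11)
√((u(h(23, S(-3, 6))) - 155778) + 498058) = √((2/11 - 155778) + 498058) = √(-1713556/11 + 498058) = √(3765082/11) = √41415902/11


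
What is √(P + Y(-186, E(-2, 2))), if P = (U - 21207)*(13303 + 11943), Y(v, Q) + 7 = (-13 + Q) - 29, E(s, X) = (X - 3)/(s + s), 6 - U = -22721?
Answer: √153495485/2 ≈ 6194.7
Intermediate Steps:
U = 22727 (U = 6 - 1*(-22721) = 6 + 22721 = 22727)
E(s, X) = (-3 + X)/(2*s) (E(s, X) = (-3 + X)/((2*s)) = (-3 + X)*(1/(2*s)) = (-3 + X)/(2*s))
Y(v, Q) = -49 + Q (Y(v, Q) = -7 + ((-13 + Q) - 29) = -7 + (-42 + Q) = -49 + Q)
P = 38373920 (P = (22727 - 21207)*(13303 + 11943) = 1520*25246 = 38373920)
√(P + Y(-186, E(-2, 2))) = √(38373920 + (-49 + (½)*(-3 + 2)/(-2))) = √(38373920 + (-49 + (½)*(-½)*(-1))) = √(38373920 + (-49 + ¼)) = √(38373920 - 195/4) = √(153495485/4) = √153495485/2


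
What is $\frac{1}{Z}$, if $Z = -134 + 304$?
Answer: $\frac{1}{170} \approx 0.0058824$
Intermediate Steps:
$Z = 170$
$\frac{1}{Z} = \frac{1}{170}$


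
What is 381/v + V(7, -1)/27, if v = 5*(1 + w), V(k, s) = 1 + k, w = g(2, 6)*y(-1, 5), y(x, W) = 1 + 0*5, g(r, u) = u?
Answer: 10567/945 ≈ 11.182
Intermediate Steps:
y(x, W) = 1 (y(x, W) = 1 + 0 = 1)
w = 6 (w = 6*1 = 6)
v = 35 (v = 5*(1 + 6) = 5*7 = 35)
381/v + V(7, -1)/27 = 381/35 + (1 + 7)/27 = 381*(1/35) + 8*(1/27) = 381/35 + 8/27 = 10567/945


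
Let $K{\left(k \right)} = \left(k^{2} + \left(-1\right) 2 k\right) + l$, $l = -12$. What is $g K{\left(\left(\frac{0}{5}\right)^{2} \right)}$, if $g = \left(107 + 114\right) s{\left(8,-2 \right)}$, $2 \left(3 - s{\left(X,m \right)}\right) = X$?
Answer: $2652$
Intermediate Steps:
$s{\left(X,m \right)} = 3 - \frac{X}{2}$
$K{\left(k \right)} = -12 + k^{2} - 2 k$ ($K{\left(k \right)} = \left(k^{2} + \left(-1\right) 2 k\right) - 12 = \left(k^{2} - 2 k\right) - 12 = -12 + k^{2} - 2 k$)
$g = -221$ ($g = \left(107 + 114\right) \left(3 - 4\right) = 221 \left(3 - 4\right) = 221 \left(-1\right) = -221$)
$g K{\left(\left(\frac{0}{5}\right)^{2} \right)} = - 221 \left(-12 + \left(\left(\frac{0}{5}\right)^{2}\right)^{2} - 2 \left(\frac{0}{5}\right)^{2}\right) = - 221 \left(-12 + \left(\left(0 \cdot \frac{1}{5}\right)^{2}\right)^{2} - 2 \left(0 \cdot \frac{1}{5}\right)^{2}\right) = - 221 \left(-12 + \left(0^{2}\right)^{2} - 2 \cdot 0^{2}\right) = - 221 \left(-12 + 0^{2} - 0\right) = - 221 \left(-12 + 0 + 0\right) = \left(-221\right) \left(-12\right) = 2652$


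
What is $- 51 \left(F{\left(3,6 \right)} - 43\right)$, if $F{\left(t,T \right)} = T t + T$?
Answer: $969$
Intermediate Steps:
$F{\left(t,T \right)} = T + T t$
$- 51 \left(F{\left(3,6 \right)} - 43\right) = - 51 \left(6 \left(1 + 3\right) - 43\right) = - 51 \left(6 \cdot 4 - 43\right) = - 51 \left(24 - 43\right) = \left(-51\right) \left(-19\right) = 969$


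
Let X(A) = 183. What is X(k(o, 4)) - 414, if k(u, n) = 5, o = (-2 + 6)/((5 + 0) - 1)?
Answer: -231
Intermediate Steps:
o = 1 (o = 4/(5 - 1) = 4/4 = 4*(¼) = 1)
X(k(o, 4)) - 414 = 183 - 414 = -231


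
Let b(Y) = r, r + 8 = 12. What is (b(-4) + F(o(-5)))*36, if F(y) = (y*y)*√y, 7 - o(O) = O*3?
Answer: 144 + 17424*√22 ≈ 81870.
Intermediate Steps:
r = 4 (r = -8 + 12 = 4)
b(Y) = 4
o(O) = 7 - 3*O (o(O) = 7 - O*3 = 7 - 3*O)
F(y) = y^(5/2) (F(y) = y²*√y = y^(5/2))
(b(-4) + F(o(-5)))*36 = (4 + (7 - 3*(-5))^(5/2))*36 = (4 + (7 + 15)^(5/2))*36 = (4 + 22^(5/2))*36 = (4 + 484*√22)*36 = 144 + 17424*√22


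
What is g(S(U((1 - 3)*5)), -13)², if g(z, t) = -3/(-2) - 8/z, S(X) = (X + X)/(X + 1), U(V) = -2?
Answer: ¼ ≈ 0.25000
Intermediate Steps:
S(X) = 2*X/(1 + X) (S(X) = (2*X)/(1 + X) = 2*X/(1 + X))
g(z, t) = 3/2 - 8/z (g(z, t) = -3*(-½) - 8/z = 3/2 - 8/z)
g(S(U((1 - 3)*5)), -13)² = (3/2 - 8/(2*(-2)/(1 - 2)))² = (3/2 - 8/(2*(-2)/(-1)))² = (3/2 - 8/(2*(-2)*(-1)))² = (3/2 - 8/4)² = (3/2 - 8*¼)² = (3/2 - 2)² = (-½)² = ¼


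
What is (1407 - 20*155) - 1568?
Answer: -3261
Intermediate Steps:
(1407 - 20*155) - 1568 = (1407 - 3100) - 1568 = -1693 - 1568 = -3261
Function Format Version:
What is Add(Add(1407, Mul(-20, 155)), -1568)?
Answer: -3261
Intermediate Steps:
Add(Add(1407, Mul(-20, 155)), -1568) = Add(Add(1407, -3100), -1568) = Add(-1693, -1568) = -3261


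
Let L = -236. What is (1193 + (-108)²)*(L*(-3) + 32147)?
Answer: 422416735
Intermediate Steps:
(1193 + (-108)²)*(L*(-3) + 32147) = (1193 + (-108)²)*(-236*(-3) + 32147) = (1193 + 11664)*(708 + 32147) = 12857*32855 = 422416735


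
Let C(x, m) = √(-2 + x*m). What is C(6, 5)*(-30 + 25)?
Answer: -10*√7 ≈ -26.458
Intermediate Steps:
C(x, m) = √(-2 + m*x)
C(6, 5)*(-30 + 25) = √(-2 + 5*6)*(-30 + 25) = √(-2 + 30)*(-5) = √28*(-5) = (2*√7)*(-5) = -10*√7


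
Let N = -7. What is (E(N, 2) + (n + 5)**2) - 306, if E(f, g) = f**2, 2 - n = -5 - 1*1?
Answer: -88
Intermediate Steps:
n = 8 (n = 2 - (-5 - 1*1) = 2 - (-5 - 1) = 2 - 1*(-6) = 2 + 6 = 8)
(E(N, 2) + (n + 5)**2) - 306 = ((-7)**2 + (8 + 5)**2) - 306 = (49 + 13**2) - 306 = (49 + 169) - 306 = 218 - 306 = -88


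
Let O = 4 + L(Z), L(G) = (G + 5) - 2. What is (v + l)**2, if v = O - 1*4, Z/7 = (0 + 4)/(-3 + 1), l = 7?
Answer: 16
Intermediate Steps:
Z = -14 (Z = 7*((0 + 4)/(-3 + 1)) = 7*(4/(-2)) = 7*(4*(-1/2)) = 7*(-2) = -14)
L(G) = 3 + G (L(G) = (5 + G) - 2 = 3 + G)
O = -7 (O = 4 + (3 - 14) = 4 - 11 = -7)
v = -11 (v = -7 - 1*4 = -7 - 4 = -11)
(v + l)**2 = (-11 + 7)**2 = (-4)**2 = 16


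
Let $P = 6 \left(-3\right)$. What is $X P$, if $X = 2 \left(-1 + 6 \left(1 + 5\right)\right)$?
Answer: $-1260$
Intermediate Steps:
$X = 70$ ($X = 2 \left(-1 + 6 \cdot 6\right) = 2 \left(-1 + 36\right) = 2 \cdot 35 = 70$)
$P = -18$
$X P = 70 \left(-18\right) = -1260$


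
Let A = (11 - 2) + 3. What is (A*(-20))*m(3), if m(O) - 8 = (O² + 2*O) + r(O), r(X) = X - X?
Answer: -5520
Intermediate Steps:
r(X) = 0
A = 12 (A = 9 + 3 = 12)
m(O) = 8 + O² + 2*O (m(O) = 8 + ((O² + 2*O) + 0) = 8 + (O² + 2*O) = 8 + O² + 2*O)
(A*(-20))*m(3) = (12*(-20))*(8 + 3² + 2*3) = -240*(8 + 9 + 6) = -240*23 = -5520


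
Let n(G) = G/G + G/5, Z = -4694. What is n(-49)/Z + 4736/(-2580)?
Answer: -555202/302763 ≈ -1.8338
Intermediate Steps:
n(G) = 1 + G/5 (n(G) = 1 + G*(⅕) = 1 + G/5)
n(-49)/Z + 4736/(-2580) = (1 + (⅕)*(-49))/(-4694) + 4736/(-2580) = (1 - 49/5)*(-1/4694) + 4736*(-1/2580) = -44/5*(-1/4694) - 1184/645 = 22/11735 - 1184/645 = -555202/302763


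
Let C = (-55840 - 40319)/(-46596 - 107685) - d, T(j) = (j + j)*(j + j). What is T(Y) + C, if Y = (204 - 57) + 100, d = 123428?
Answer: 6202539669/51427 ≈ 1.2061e+5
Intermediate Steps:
Y = 247 (Y = 147 + 100 = 247)
T(j) = 4*j**2 (T(j) = (2*j)*(2*j) = 4*j**2)
C = -6347499703/51427 (C = (-55840 - 40319)/(-46596 - 107685) - 1*123428 = -96159/(-154281) - 123428 = -96159*(-1/154281) - 123428 = 32053/51427 - 123428 = -6347499703/51427 ≈ -1.2343e+5)
T(Y) + C = 4*247**2 - 6347499703/51427 = 4*61009 - 6347499703/51427 = 244036 - 6347499703/51427 = 6202539669/51427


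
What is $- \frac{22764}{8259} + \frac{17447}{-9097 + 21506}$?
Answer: $- \frac{46127901}{34161977} \approx -1.3503$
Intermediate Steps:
$- \frac{22764}{8259} + \frac{17447}{-9097 + 21506} = \left(-22764\right) \frac{1}{8259} + \frac{17447}{12409} = - \frac{7588}{2753} + 17447 \cdot \frac{1}{12409} = - \frac{7588}{2753} + \frac{17447}{12409} = - \frac{46127901}{34161977}$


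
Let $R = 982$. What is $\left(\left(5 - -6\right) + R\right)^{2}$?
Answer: $986049$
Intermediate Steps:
$\left(\left(5 - -6\right) + R\right)^{2} = \left(\left(5 - -6\right) + 982\right)^{2} = \left(\left(5 + 6\right) + 982\right)^{2} = \left(11 + 982\right)^{2} = 993^{2} = 986049$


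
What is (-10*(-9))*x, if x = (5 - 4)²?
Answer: 90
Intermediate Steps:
x = 1 (x = 1² = 1)
(-10*(-9))*x = -10*(-9)*1 = 90*1 = 90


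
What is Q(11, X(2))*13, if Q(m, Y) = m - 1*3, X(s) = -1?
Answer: 104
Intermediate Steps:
Q(m, Y) = -3 + m (Q(m, Y) = m - 3 = -3 + m)
Q(11, X(2))*13 = (-3 + 11)*13 = 8*13 = 104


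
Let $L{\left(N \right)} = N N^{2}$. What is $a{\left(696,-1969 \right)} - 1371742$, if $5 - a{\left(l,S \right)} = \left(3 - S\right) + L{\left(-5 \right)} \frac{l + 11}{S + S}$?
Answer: $- \frac{5409754417}{3938} \approx -1.3737 \cdot 10^{6}$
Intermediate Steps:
$L{\left(N \right)} = N^{3}$
$a{\left(l,S \right)} = 2 + S + \frac{125 \left(11 + l\right)}{2 S}$ ($a{\left(l,S \right)} = 5 - \left(\left(3 - S\right) + \left(-5\right)^{3} \frac{l + 11}{S + S}\right) = 5 - \left(\left(3 - S\right) - 125 \frac{11 + l}{2 S}\right) = 5 - \left(\left(3 - S\right) - \frac{125 \left(11 + l\right)}{2 S}\right) = 5 - \left(3 - S - \frac{125 \left(11 + l\right)}{2 S}\right) = 5 + \left(-3 + S + \frac{125 \left(11 + l\right)}{2 S}\right) = 2 + S + \frac{125 \left(11 + l\right)}{2 S}$)
$a{\left(696,-1969 \right)} - 1371742 = \frac{1375 + 125 \cdot 696 + 2 \left(-1969\right) \left(2 - 1969\right)}{2 \left(-1969\right)} - 1371742 = \frac{1}{2} \left(- \frac{1}{1969}\right) \left(1375 + 87000 + 2 \left(-1969\right) \left(-1967\right)\right) - 1371742 = \frac{1}{2} \left(- \frac{1}{1969}\right) \left(1375 + 87000 + 7746046\right) - 1371742 = \frac{1}{2} \left(- \frac{1}{1969}\right) 7834421 - 1371742 = - \frac{7834421}{3938} - 1371742 = - \frac{5409754417}{3938}$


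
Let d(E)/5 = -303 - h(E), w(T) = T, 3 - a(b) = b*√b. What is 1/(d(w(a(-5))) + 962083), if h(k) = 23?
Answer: 1/960453 ≈ 1.0412e-6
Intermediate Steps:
a(b) = 3 - b^(3/2) (a(b) = 3 - b*√b = 3 - b^(3/2))
d(E) = -1630 (d(E) = 5*(-303 - 1*23) = 5*(-303 - 23) = 5*(-326) = -1630)
1/(d(w(a(-5))) + 962083) = 1/(-1630 + 962083) = 1/960453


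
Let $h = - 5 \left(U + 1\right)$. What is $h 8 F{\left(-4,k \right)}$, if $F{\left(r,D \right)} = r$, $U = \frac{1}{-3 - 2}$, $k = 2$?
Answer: $128$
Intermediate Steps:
$U = - \frac{1}{5}$ ($U = \frac{1}{-5} = - \frac{1}{5} \approx -0.2$)
$h = -4$ ($h = - 5 \left(- \frac{1}{5} + 1\right) = \left(-5\right) \frac{4}{5} = -4$)
$h 8 F{\left(-4,k \right)} = \left(-4\right) 8 \left(-4\right) = \left(-32\right) \left(-4\right) = 128$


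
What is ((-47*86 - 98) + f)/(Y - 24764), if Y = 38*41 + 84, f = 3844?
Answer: 148/11561 ≈ 0.012802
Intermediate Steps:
Y = 1642 (Y = 1558 + 84 = 1642)
((-47*86 - 98) + f)/(Y - 24764) = ((-47*86 - 98) + 3844)/(1642 - 24764) = ((-4042 - 98) + 3844)/(-23122) = (-4140 + 3844)*(-1/23122) = -296*(-1/23122) = 148/11561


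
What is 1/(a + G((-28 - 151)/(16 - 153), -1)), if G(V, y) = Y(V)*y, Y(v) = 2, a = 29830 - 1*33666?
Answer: -1/3838 ≈ -0.00026055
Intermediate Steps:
a = -3836 (a = 29830 - 33666 = -3836)
G(V, y) = 2*y
1/(a + G((-28 - 151)/(16 - 153), -1)) = 1/(-3836 + 2*(-1)) = 1/(-3836 - 2) = 1/(-3838) = -1/3838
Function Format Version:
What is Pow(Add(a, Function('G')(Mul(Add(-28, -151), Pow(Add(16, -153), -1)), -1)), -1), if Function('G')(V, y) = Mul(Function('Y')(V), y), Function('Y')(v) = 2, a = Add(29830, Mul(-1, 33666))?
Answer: Rational(-1, 3838) ≈ -0.00026055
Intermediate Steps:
a = -3836 (a = Add(29830, -33666) = -3836)
Function('G')(V, y) = Mul(2, y)
Pow(Add(a, Function('G')(Mul(Add(-28, -151), Pow(Add(16, -153), -1)), -1)), -1) = Pow(Add(-3836, Mul(2, -1)), -1) = Pow(Add(-3836, -2), -1) = Pow(-3838, -1) = Rational(-1, 3838)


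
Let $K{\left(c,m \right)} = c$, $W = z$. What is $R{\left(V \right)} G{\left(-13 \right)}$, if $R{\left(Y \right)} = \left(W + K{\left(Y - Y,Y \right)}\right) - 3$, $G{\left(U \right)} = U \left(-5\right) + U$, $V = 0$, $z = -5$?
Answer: $-416$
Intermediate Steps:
$W = -5$
$G{\left(U \right)} = - 4 U$ ($G{\left(U \right)} = - 5 U + U = - 4 U$)
$R{\left(Y \right)} = -8$ ($R{\left(Y \right)} = \left(-5 + \left(Y - Y\right)\right) - 3 = \left(-5 + 0\right) - 3 = -5 - 3 = -8$)
$R{\left(V \right)} G{\left(-13 \right)} = - 8 \left(\left(-4\right) \left(-13\right)\right) = \left(-8\right) 52 = -416$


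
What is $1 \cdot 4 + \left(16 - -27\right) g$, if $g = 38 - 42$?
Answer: $-168$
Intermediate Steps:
$g = -4$
$1 \cdot 4 + \left(16 - -27\right) g = 1 \cdot 4 + \left(16 - -27\right) \left(-4\right) = 4 + \left(16 + 27\right) \left(-4\right) = 4 + 43 \left(-4\right) = 4 - 172 = -168$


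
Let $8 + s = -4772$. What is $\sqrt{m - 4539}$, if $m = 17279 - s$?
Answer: $4 \sqrt{1095} \approx 132.36$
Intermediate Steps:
$s = -4780$ ($s = -8 - 4772 = -4780$)
$m = 22059$ ($m = 17279 - -4780 = 17279 + 4780 = 22059$)
$\sqrt{m - 4539} = \sqrt{22059 - 4539} = \sqrt{17520} = 4 \sqrt{1095}$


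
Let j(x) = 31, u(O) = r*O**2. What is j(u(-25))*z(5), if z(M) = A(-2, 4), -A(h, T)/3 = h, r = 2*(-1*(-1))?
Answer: 186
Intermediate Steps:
r = 2 (r = 2*1 = 2)
u(O) = 2*O**2
A(h, T) = -3*h
z(M) = 6 (z(M) = -3*(-2) = 6)
j(u(-25))*z(5) = 31*6 = 186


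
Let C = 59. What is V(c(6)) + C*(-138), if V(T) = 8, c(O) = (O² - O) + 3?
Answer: -8134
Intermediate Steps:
c(O) = 3 + O² - O
V(c(6)) + C*(-138) = 8 + 59*(-138) = 8 - 8142 = -8134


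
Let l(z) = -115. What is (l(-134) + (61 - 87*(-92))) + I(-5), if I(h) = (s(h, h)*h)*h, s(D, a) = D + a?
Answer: 7700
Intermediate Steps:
I(h) = 2*h³ (I(h) = ((h + h)*h)*h = ((2*h)*h)*h = (2*h²)*h = 2*h³)
(l(-134) + (61 - 87*(-92))) + I(-5) = (-115 + (61 - 87*(-92))) + 2*(-5)³ = (-115 + (61 + 8004)) + 2*(-125) = (-115 + 8065) - 250 = 7950 - 250 = 7700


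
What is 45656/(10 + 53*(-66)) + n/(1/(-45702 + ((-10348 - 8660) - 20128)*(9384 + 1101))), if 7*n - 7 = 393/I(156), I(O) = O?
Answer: -3163201838221/5668 ≈ -5.5808e+8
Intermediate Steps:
n = 495/364 (n = 1 + (393/156)/7 = 1 + (393*(1/156))/7 = 1 + (⅐)*(131/52) = 1 + 131/364 = 495/364 ≈ 1.3599)
45656/(10 + 53*(-66)) + n/(1/(-45702 + ((-10348 - 8660) - 20128)*(9384 + 1101))) = 45656/(10 + 53*(-66)) + 495/(364*(1/(-45702 + ((-10348 - 8660) - 20128)*(9384 + 1101)))) = 45656/(10 - 3498) + 495/(364*(1/(-45702 + (-19008 - 20128)*10485))) = 45656/(-3488) + 495/(364*(1/(-45702 - 39136*10485))) = 45656*(-1/3488) + 495/(364*(1/(-45702 - 410340960))) = -5707/436 + 495/(364*(1/(-410386662))) = -5707/436 + 495/(364*(-1/410386662)) = -5707/436 + (495/364)*(-410386662) = -5707/436 - 14510099835/26 = -3163201838221/5668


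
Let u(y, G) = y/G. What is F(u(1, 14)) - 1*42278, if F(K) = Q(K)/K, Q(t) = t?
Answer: -42277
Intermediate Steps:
F(K) = 1 (F(K) = K/K = 1)
F(u(1, 14)) - 1*42278 = 1 - 1*42278 = 1 - 42278 = -42277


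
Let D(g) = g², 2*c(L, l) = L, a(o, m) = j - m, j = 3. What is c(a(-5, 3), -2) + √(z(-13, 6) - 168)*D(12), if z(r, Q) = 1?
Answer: 144*I*√167 ≈ 1860.9*I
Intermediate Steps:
a(o, m) = 3 - m
c(L, l) = L/2
c(a(-5, 3), -2) + √(z(-13, 6) - 168)*D(12) = (3 - 1*3)/2 + √(1 - 168)*12² = (3 - 3)/2 + √(-167)*144 = (½)*0 + (I*√167)*144 = 0 + 144*I*√167 = 144*I*√167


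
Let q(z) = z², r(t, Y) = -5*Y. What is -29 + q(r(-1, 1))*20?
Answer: 471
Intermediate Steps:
-29 + q(r(-1, 1))*20 = -29 + (-5*1)²*20 = -29 + (-5)²*20 = -29 + 25*20 = -29 + 500 = 471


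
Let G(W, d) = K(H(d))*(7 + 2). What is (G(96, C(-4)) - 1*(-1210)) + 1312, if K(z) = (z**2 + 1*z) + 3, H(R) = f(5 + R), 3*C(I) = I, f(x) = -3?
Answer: 2603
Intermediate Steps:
C(I) = I/3
H(R) = -3
K(z) = 3 + z + z**2 (K(z) = (z**2 + z) + 3 = (z + z**2) + 3 = 3 + z + z**2)
G(W, d) = 81 (G(W, d) = (3 - 3 + (-3)**2)*(7 + 2) = (3 - 3 + 9)*9 = 9*9 = 81)
(G(96, C(-4)) - 1*(-1210)) + 1312 = (81 - 1*(-1210)) + 1312 = (81 + 1210) + 1312 = 1291 + 1312 = 2603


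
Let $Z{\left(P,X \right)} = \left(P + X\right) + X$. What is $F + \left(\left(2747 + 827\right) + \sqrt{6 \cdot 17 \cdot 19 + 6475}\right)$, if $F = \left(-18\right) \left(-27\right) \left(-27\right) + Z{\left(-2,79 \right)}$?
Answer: $-9392 + \sqrt{8413} \approx -9300.3$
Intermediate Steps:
$Z{\left(P,X \right)} = P + 2 X$
$F = -12966$ ($F = \left(-18\right) \left(-27\right) \left(-27\right) + \left(-2 + 2 \cdot 79\right) = 486 \left(-27\right) + \left(-2 + 158\right) = -13122 + 156 = -12966$)
$F + \left(\left(2747 + 827\right) + \sqrt{6 \cdot 17 \cdot 19 + 6475}\right) = -12966 + \left(\left(2747 + 827\right) + \sqrt{6 \cdot 17 \cdot 19 + 6475}\right) = -12966 + \left(3574 + \sqrt{102 \cdot 19 + 6475}\right) = -12966 + \left(3574 + \sqrt{1938 + 6475}\right) = -12966 + \left(3574 + \sqrt{8413}\right) = -9392 + \sqrt{8413}$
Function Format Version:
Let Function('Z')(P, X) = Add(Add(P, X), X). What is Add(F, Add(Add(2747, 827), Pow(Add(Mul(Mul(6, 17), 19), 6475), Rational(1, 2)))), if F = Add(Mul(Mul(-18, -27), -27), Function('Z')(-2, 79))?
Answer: Add(-9392, Pow(8413, Rational(1, 2))) ≈ -9300.3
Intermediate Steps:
Function('Z')(P, X) = Add(P, Mul(2, X))
F = -12966 (F = Add(Mul(Mul(-18, -27), -27), Add(-2, Mul(2, 79))) = Add(Mul(486, -27), Add(-2, 158)) = Add(-13122, 156) = -12966)
Add(F, Add(Add(2747, 827), Pow(Add(Mul(Mul(6, 17), 19), 6475), Rational(1, 2)))) = Add(-12966, Add(Add(2747, 827), Pow(Add(Mul(Mul(6, 17), 19), 6475), Rational(1, 2)))) = Add(-12966, Add(3574, Pow(Add(Mul(102, 19), 6475), Rational(1, 2)))) = Add(-12966, Add(3574, Pow(Add(1938, 6475), Rational(1, 2)))) = Add(-12966, Add(3574, Pow(8413, Rational(1, 2)))) = Add(-9392, Pow(8413, Rational(1, 2)))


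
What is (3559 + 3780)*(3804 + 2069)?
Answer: 43101947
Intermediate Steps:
(3559 + 3780)*(3804 + 2069) = 7339*5873 = 43101947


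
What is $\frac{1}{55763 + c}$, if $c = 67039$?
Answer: $\frac{1}{122802} \approx 8.1432 \cdot 10^{-6}$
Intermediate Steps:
$\frac{1}{55763 + c} = \frac{1}{55763 + 67039} = \frac{1}{122802}$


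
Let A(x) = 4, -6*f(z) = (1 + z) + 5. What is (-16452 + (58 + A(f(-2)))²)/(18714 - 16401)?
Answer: -12608/2313 ≈ -5.4509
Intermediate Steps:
f(z) = -1 - z/6 (f(z) = -((1 + z) + 5)/6 = -(6 + z)/6 = -1 - z/6)
(-16452 + (58 + A(f(-2)))²)/(18714 - 16401) = (-16452 + (58 + 4)²)/(18714 - 16401) = (-16452 + 62²)/2313 = (-16452 + 3844)*(1/2313) = -12608*1/2313 = -12608/2313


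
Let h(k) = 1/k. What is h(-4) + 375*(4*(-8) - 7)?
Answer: -58501/4 ≈ -14625.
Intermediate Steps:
h(-4) + 375*(4*(-8) - 7) = 1/(-4) + 375*(4*(-8) - 7) = -¼ + 375*(-32 - 7) = -¼ + 375*(-39) = -¼ - 14625 = -58501/4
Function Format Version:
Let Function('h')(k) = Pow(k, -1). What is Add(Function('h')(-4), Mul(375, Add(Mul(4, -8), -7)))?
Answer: Rational(-58501, 4) ≈ -14625.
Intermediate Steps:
Add(Function('h')(-4), Mul(375, Add(Mul(4, -8), -7))) = Add(Pow(-4, -1), Mul(375, Add(Mul(4, -8), -7))) = Add(Rational(-1, 4), Mul(375, Add(-32, -7))) = Add(Rational(-1, 4), Mul(375, -39)) = Add(Rational(-1, 4), -14625) = Rational(-58501, 4)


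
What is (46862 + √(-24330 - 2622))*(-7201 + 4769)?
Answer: -113968384 - 4864*I*√6738 ≈ -1.1397e+8 - 3.9926e+5*I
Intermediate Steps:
(46862 + √(-24330 - 2622))*(-7201 + 4769) = (46862 + √(-26952))*(-2432) = (46862 + 2*I*√6738)*(-2432) = -113968384 - 4864*I*√6738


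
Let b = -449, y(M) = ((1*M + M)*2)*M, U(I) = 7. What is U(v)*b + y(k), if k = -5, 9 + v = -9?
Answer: -3043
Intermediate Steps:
v = -18 (v = -9 - 9 = -18)
y(M) = 4*M² (y(M) = ((M + M)*2)*M = ((2*M)*2)*M = (4*M)*M = 4*M²)
U(v)*b + y(k) = 7*(-449) + 4*(-5)² = -3143 + 4*25 = -3143 + 100 = -3043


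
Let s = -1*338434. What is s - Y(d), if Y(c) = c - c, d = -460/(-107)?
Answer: -338434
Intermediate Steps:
s = -338434
d = 460/107 (d = -460*(-1/107) = 460/107 ≈ 4.2991)
Y(c) = 0
s - Y(d) = -338434 - 1*0 = -338434 + 0 = -338434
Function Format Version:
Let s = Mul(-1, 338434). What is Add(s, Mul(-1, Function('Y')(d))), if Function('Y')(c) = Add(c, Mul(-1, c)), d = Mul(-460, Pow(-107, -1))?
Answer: -338434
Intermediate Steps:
s = -338434
d = Rational(460, 107) (d = Mul(-460, Rational(-1, 107)) = Rational(460, 107) ≈ 4.2991)
Function('Y')(c) = 0
Add(s, Mul(-1, Function('Y')(d))) = Add(-338434, Mul(-1, 0)) = Add(-338434, 0) = -338434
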